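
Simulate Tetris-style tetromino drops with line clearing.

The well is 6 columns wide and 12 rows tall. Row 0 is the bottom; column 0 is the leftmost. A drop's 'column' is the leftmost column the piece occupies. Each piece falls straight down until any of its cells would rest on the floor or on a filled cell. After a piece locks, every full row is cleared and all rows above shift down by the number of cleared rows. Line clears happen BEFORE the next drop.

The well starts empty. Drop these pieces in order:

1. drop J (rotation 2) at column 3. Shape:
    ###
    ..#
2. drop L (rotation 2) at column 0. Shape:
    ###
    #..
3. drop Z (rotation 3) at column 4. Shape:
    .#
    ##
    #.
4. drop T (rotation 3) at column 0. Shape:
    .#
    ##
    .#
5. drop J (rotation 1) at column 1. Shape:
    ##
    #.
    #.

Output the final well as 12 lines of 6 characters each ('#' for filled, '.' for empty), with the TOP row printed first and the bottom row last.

Answer: ......
......
......
......
......
......
.##...
.#....
.#....
.#...#
##..##
##..##

Derivation:
Drop 1: J rot2 at col 3 lands with bottom-row=0; cleared 0 line(s) (total 0); column heights now [0 0 0 2 2 2], max=2
Drop 2: L rot2 at col 0 lands with bottom-row=0; cleared 1 line(s) (total 1); column heights now [1 0 0 0 0 1], max=1
Drop 3: Z rot3 at col 4 lands with bottom-row=0; cleared 0 line(s) (total 1); column heights now [1 0 0 0 2 3], max=3
Drop 4: T rot3 at col 0 lands with bottom-row=0; cleared 0 line(s) (total 1); column heights now [2 3 0 0 2 3], max=3
Drop 5: J rot1 at col 1 lands with bottom-row=3; cleared 0 line(s) (total 1); column heights now [2 6 6 0 2 3], max=6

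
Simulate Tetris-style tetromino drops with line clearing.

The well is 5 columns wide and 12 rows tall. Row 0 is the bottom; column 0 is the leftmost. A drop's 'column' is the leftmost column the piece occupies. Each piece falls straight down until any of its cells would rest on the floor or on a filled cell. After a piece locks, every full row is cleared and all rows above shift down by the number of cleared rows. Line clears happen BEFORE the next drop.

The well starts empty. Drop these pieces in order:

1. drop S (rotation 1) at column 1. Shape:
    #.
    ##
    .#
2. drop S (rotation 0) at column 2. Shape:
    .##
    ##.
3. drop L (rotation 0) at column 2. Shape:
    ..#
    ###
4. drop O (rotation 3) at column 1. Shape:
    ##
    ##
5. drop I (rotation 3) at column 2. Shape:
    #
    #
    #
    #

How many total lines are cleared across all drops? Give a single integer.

Drop 1: S rot1 at col 1 lands with bottom-row=0; cleared 0 line(s) (total 0); column heights now [0 3 2 0 0], max=3
Drop 2: S rot0 at col 2 lands with bottom-row=2; cleared 0 line(s) (total 0); column heights now [0 3 3 4 4], max=4
Drop 3: L rot0 at col 2 lands with bottom-row=4; cleared 0 line(s) (total 0); column heights now [0 3 5 5 6], max=6
Drop 4: O rot3 at col 1 lands with bottom-row=5; cleared 0 line(s) (total 0); column heights now [0 7 7 5 6], max=7
Drop 5: I rot3 at col 2 lands with bottom-row=7; cleared 0 line(s) (total 0); column heights now [0 7 11 5 6], max=11

Answer: 0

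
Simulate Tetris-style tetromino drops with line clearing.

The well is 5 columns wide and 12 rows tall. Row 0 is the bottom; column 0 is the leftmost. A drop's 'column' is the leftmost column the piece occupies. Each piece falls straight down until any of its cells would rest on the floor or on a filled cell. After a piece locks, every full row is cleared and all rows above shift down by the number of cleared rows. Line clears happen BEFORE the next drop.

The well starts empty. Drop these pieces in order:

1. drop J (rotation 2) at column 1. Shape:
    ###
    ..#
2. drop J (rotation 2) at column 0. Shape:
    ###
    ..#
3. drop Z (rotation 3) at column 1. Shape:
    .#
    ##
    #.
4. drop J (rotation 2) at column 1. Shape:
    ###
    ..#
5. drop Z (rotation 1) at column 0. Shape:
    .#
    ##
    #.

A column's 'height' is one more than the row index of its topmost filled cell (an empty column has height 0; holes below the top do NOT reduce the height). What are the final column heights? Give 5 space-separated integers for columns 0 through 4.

Answer: 9 10 8 8 0

Derivation:
Drop 1: J rot2 at col 1 lands with bottom-row=0; cleared 0 line(s) (total 0); column heights now [0 2 2 2 0], max=2
Drop 2: J rot2 at col 0 lands with bottom-row=2; cleared 0 line(s) (total 0); column heights now [4 4 4 2 0], max=4
Drop 3: Z rot3 at col 1 lands with bottom-row=4; cleared 0 line(s) (total 0); column heights now [4 6 7 2 0], max=7
Drop 4: J rot2 at col 1 lands with bottom-row=6; cleared 0 line(s) (total 0); column heights now [4 8 8 8 0], max=8
Drop 5: Z rot1 at col 0 lands with bottom-row=7; cleared 0 line(s) (total 0); column heights now [9 10 8 8 0], max=10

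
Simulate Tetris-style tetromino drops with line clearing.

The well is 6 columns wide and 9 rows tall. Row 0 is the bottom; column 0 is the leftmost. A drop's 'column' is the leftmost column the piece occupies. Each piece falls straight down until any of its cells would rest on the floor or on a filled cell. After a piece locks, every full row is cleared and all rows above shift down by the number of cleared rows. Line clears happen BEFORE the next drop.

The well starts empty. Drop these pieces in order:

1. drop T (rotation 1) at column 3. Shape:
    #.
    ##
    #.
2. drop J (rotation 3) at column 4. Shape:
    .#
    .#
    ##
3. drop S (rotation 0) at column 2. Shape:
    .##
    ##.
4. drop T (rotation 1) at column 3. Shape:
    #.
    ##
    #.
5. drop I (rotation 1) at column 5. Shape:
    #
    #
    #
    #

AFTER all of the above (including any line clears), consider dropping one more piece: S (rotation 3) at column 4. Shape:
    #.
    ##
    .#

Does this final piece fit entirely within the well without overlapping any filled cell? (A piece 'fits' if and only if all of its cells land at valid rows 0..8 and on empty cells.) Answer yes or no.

Drop 1: T rot1 at col 3 lands with bottom-row=0; cleared 0 line(s) (total 0); column heights now [0 0 0 3 2 0], max=3
Drop 2: J rot3 at col 4 lands with bottom-row=2; cleared 0 line(s) (total 0); column heights now [0 0 0 3 3 5], max=5
Drop 3: S rot0 at col 2 lands with bottom-row=3; cleared 0 line(s) (total 0); column heights now [0 0 4 5 5 5], max=5
Drop 4: T rot1 at col 3 lands with bottom-row=5; cleared 0 line(s) (total 0); column heights now [0 0 4 8 7 5], max=8
Drop 5: I rot1 at col 5 lands with bottom-row=5; cleared 0 line(s) (total 0); column heights now [0 0 4 8 7 9], max=9
Test piece S rot3 at col 4 (width 2): heights before test = [0 0 4 8 7 9]; fits = False

Answer: no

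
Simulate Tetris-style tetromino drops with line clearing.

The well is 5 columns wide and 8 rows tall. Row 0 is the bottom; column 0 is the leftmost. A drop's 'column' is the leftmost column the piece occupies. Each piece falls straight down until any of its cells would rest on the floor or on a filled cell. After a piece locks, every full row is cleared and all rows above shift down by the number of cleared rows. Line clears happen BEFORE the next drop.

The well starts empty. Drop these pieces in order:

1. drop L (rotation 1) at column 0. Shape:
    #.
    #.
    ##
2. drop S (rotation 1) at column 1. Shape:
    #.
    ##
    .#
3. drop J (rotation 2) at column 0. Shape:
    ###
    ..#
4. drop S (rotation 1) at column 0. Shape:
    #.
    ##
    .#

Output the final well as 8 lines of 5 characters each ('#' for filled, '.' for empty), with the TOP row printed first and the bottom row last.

Answer: .....
#....
##...
.#...
###..
###..
###..
###..

Derivation:
Drop 1: L rot1 at col 0 lands with bottom-row=0; cleared 0 line(s) (total 0); column heights now [3 1 0 0 0], max=3
Drop 2: S rot1 at col 1 lands with bottom-row=0; cleared 0 line(s) (total 0); column heights now [3 3 2 0 0], max=3
Drop 3: J rot2 at col 0 lands with bottom-row=2; cleared 0 line(s) (total 0); column heights now [4 4 4 0 0], max=4
Drop 4: S rot1 at col 0 lands with bottom-row=4; cleared 0 line(s) (total 0); column heights now [7 6 4 0 0], max=7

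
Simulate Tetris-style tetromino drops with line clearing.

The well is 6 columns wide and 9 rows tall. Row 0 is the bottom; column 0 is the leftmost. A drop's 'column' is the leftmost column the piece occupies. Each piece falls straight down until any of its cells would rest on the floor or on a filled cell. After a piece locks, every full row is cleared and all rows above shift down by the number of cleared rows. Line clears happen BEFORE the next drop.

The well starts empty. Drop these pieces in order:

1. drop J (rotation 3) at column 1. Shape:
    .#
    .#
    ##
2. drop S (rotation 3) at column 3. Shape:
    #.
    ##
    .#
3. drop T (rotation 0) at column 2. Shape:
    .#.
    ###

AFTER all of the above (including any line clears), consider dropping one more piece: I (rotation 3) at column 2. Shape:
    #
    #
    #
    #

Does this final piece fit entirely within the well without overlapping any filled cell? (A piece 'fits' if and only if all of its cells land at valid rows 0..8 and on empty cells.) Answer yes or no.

Drop 1: J rot3 at col 1 lands with bottom-row=0; cleared 0 line(s) (total 0); column heights now [0 1 3 0 0 0], max=3
Drop 2: S rot3 at col 3 lands with bottom-row=0; cleared 0 line(s) (total 0); column heights now [0 1 3 3 2 0], max=3
Drop 3: T rot0 at col 2 lands with bottom-row=3; cleared 0 line(s) (total 0); column heights now [0 1 4 5 4 0], max=5
Test piece I rot3 at col 2 (width 1): heights before test = [0 1 4 5 4 0]; fits = True

Answer: yes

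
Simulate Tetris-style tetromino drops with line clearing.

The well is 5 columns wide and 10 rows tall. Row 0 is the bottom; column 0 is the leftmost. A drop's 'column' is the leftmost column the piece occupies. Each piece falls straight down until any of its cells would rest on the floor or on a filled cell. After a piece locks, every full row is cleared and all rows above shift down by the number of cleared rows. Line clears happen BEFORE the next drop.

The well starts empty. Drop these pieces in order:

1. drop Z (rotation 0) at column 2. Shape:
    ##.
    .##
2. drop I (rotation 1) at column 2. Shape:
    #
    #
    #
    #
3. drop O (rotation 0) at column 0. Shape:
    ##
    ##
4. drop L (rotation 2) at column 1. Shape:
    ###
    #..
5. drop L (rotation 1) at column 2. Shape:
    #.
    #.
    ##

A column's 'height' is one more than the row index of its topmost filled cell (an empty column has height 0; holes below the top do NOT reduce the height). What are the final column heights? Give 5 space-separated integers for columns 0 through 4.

Drop 1: Z rot0 at col 2 lands with bottom-row=0; cleared 0 line(s) (total 0); column heights now [0 0 2 2 1], max=2
Drop 2: I rot1 at col 2 lands with bottom-row=2; cleared 0 line(s) (total 0); column heights now [0 0 6 2 1], max=6
Drop 3: O rot0 at col 0 lands with bottom-row=0; cleared 0 line(s) (total 0); column heights now [2 2 6 2 1], max=6
Drop 4: L rot2 at col 1 lands with bottom-row=5; cleared 0 line(s) (total 0); column heights now [2 7 7 7 1], max=7
Drop 5: L rot1 at col 2 lands with bottom-row=7; cleared 0 line(s) (total 0); column heights now [2 7 10 8 1], max=10

Answer: 2 7 10 8 1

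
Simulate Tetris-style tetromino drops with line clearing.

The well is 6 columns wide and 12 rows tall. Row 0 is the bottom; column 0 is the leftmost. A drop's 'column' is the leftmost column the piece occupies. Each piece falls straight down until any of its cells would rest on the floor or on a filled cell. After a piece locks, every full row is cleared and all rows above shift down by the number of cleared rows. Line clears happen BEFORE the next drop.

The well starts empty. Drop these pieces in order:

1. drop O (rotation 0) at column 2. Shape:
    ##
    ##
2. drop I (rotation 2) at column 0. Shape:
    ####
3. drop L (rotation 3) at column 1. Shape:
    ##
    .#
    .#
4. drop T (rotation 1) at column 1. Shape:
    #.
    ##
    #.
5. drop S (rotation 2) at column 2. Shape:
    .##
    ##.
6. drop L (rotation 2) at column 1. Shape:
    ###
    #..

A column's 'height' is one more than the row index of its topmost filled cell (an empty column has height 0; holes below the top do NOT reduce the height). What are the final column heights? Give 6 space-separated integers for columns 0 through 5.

Answer: 3 11 11 11 10 0

Derivation:
Drop 1: O rot0 at col 2 lands with bottom-row=0; cleared 0 line(s) (total 0); column heights now [0 0 2 2 0 0], max=2
Drop 2: I rot2 at col 0 lands with bottom-row=2; cleared 0 line(s) (total 0); column heights now [3 3 3 3 0 0], max=3
Drop 3: L rot3 at col 1 lands with bottom-row=3; cleared 0 line(s) (total 0); column heights now [3 6 6 3 0 0], max=6
Drop 4: T rot1 at col 1 lands with bottom-row=6; cleared 0 line(s) (total 0); column heights now [3 9 8 3 0 0], max=9
Drop 5: S rot2 at col 2 lands with bottom-row=8; cleared 0 line(s) (total 0); column heights now [3 9 9 10 10 0], max=10
Drop 6: L rot2 at col 1 lands with bottom-row=9; cleared 0 line(s) (total 0); column heights now [3 11 11 11 10 0], max=11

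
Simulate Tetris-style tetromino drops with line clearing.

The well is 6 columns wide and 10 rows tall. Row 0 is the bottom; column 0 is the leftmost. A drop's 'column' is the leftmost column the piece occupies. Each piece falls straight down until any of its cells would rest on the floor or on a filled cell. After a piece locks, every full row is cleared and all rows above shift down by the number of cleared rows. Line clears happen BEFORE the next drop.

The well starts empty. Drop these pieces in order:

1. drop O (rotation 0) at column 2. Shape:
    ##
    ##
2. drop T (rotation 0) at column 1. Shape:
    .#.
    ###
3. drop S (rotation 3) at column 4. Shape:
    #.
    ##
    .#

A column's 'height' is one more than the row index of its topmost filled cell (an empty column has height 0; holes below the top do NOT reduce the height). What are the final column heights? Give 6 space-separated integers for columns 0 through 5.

Drop 1: O rot0 at col 2 lands with bottom-row=0; cleared 0 line(s) (total 0); column heights now [0 0 2 2 0 0], max=2
Drop 2: T rot0 at col 1 lands with bottom-row=2; cleared 0 line(s) (total 0); column heights now [0 3 4 3 0 0], max=4
Drop 3: S rot3 at col 4 lands with bottom-row=0; cleared 0 line(s) (total 0); column heights now [0 3 4 3 3 2], max=4

Answer: 0 3 4 3 3 2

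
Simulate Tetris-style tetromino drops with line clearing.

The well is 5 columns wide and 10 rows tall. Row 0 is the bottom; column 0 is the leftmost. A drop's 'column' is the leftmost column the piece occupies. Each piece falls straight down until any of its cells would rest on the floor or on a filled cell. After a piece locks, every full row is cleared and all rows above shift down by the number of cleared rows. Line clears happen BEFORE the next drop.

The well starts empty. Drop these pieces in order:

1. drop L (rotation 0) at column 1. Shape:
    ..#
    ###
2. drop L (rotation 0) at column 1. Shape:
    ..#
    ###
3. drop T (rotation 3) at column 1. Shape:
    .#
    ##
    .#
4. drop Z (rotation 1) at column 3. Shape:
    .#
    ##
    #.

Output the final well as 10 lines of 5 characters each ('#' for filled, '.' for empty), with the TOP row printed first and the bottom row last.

Answer: .....
.....
.....
....#
..###
.###.
..##.
.###.
...#.
.###.

Derivation:
Drop 1: L rot0 at col 1 lands with bottom-row=0; cleared 0 line(s) (total 0); column heights now [0 1 1 2 0], max=2
Drop 2: L rot0 at col 1 lands with bottom-row=2; cleared 0 line(s) (total 0); column heights now [0 3 3 4 0], max=4
Drop 3: T rot3 at col 1 lands with bottom-row=3; cleared 0 line(s) (total 0); column heights now [0 5 6 4 0], max=6
Drop 4: Z rot1 at col 3 lands with bottom-row=4; cleared 0 line(s) (total 0); column heights now [0 5 6 6 7], max=7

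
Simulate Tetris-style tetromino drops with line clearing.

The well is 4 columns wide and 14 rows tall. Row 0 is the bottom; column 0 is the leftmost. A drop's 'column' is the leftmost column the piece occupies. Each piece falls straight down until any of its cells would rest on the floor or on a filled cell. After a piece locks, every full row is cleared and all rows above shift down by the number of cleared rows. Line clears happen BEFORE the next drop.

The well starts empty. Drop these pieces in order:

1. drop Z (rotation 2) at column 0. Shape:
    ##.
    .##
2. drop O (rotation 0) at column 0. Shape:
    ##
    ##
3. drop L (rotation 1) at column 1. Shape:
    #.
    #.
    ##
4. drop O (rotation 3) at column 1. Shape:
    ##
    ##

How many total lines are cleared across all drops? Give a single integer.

Answer: 0

Derivation:
Drop 1: Z rot2 at col 0 lands with bottom-row=0; cleared 0 line(s) (total 0); column heights now [2 2 1 0], max=2
Drop 2: O rot0 at col 0 lands with bottom-row=2; cleared 0 line(s) (total 0); column heights now [4 4 1 0], max=4
Drop 3: L rot1 at col 1 lands with bottom-row=4; cleared 0 line(s) (total 0); column heights now [4 7 5 0], max=7
Drop 4: O rot3 at col 1 lands with bottom-row=7; cleared 0 line(s) (total 0); column heights now [4 9 9 0], max=9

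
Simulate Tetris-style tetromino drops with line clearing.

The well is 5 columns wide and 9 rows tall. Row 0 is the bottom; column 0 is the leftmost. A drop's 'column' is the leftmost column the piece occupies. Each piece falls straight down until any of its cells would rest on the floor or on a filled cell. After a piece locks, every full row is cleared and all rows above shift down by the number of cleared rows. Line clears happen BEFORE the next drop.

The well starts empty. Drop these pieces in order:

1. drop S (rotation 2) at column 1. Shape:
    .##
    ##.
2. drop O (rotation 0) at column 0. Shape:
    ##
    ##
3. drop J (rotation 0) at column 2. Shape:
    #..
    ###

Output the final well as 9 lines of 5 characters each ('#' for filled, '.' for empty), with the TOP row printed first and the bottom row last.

Answer: .....
.....
.....
.....
.....
.....
..#..
####.
.##..

Derivation:
Drop 1: S rot2 at col 1 lands with bottom-row=0; cleared 0 line(s) (total 0); column heights now [0 1 2 2 0], max=2
Drop 2: O rot0 at col 0 lands with bottom-row=1; cleared 0 line(s) (total 0); column heights now [3 3 2 2 0], max=3
Drop 3: J rot0 at col 2 lands with bottom-row=2; cleared 1 line(s) (total 1); column heights now [2 2 3 2 0], max=3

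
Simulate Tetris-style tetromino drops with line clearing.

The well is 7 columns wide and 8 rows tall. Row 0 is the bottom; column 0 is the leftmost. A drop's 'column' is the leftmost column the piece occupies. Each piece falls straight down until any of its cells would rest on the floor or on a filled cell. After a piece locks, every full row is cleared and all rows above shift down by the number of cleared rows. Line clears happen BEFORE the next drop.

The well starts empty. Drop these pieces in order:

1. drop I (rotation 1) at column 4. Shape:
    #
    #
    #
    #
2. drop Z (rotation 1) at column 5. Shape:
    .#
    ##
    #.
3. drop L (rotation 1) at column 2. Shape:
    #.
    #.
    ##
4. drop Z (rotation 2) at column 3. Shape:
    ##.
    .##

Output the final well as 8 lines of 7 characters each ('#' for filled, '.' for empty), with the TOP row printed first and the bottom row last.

Answer: .......
.......
...##..
....##.
....#..
..#.#.#
..#.###
..####.

Derivation:
Drop 1: I rot1 at col 4 lands with bottom-row=0; cleared 0 line(s) (total 0); column heights now [0 0 0 0 4 0 0], max=4
Drop 2: Z rot1 at col 5 lands with bottom-row=0; cleared 0 line(s) (total 0); column heights now [0 0 0 0 4 2 3], max=4
Drop 3: L rot1 at col 2 lands with bottom-row=0; cleared 0 line(s) (total 0); column heights now [0 0 3 1 4 2 3], max=4
Drop 4: Z rot2 at col 3 lands with bottom-row=4; cleared 0 line(s) (total 0); column heights now [0 0 3 6 6 5 3], max=6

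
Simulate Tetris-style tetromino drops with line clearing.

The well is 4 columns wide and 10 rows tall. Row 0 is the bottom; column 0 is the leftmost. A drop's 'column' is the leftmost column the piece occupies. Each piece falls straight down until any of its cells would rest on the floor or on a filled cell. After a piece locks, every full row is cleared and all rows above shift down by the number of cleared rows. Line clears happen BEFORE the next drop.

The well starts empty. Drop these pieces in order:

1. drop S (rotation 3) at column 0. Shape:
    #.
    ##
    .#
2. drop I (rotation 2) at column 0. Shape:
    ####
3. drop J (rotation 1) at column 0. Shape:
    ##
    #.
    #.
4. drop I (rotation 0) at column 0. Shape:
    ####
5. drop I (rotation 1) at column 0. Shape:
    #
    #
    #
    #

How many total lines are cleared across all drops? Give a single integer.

Answer: 2

Derivation:
Drop 1: S rot3 at col 0 lands with bottom-row=0; cleared 0 line(s) (total 0); column heights now [3 2 0 0], max=3
Drop 2: I rot2 at col 0 lands with bottom-row=3; cleared 1 line(s) (total 1); column heights now [3 2 0 0], max=3
Drop 3: J rot1 at col 0 lands with bottom-row=3; cleared 0 line(s) (total 1); column heights now [6 6 0 0], max=6
Drop 4: I rot0 at col 0 lands with bottom-row=6; cleared 1 line(s) (total 2); column heights now [6 6 0 0], max=6
Drop 5: I rot1 at col 0 lands with bottom-row=6; cleared 0 line(s) (total 2); column heights now [10 6 0 0], max=10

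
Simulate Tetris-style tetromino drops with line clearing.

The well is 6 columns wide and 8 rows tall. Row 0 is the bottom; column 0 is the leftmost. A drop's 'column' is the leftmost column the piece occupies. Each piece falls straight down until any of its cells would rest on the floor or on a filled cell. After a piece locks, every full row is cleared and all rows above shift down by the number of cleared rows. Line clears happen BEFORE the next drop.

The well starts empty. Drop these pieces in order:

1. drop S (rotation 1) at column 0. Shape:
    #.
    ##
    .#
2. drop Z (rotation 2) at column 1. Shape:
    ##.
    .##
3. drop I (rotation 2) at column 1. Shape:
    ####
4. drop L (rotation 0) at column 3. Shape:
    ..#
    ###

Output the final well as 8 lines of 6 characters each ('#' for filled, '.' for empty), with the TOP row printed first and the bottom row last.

Drop 1: S rot1 at col 0 lands with bottom-row=0; cleared 0 line(s) (total 0); column heights now [3 2 0 0 0 0], max=3
Drop 2: Z rot2 at col 1 lands with bottom-row=1; cleared 0 line(s) (total 0); column heights now [3 3 3 2 0 0], max=3
Drop 3: I rot2 at col 1 lands with bottom-row=3; cleared 0 line(s) (total 0); column heights now [3 4 4 4 4 0], max=4
Drop 4: L rot0 at col 3 lands with bottom-row=4; cleared 0 line(s) (total 0); column heights now [3 4 4 5 5 6], max=6

Answer: ......
......
.....#
...###
.####.
###...
####..
.#....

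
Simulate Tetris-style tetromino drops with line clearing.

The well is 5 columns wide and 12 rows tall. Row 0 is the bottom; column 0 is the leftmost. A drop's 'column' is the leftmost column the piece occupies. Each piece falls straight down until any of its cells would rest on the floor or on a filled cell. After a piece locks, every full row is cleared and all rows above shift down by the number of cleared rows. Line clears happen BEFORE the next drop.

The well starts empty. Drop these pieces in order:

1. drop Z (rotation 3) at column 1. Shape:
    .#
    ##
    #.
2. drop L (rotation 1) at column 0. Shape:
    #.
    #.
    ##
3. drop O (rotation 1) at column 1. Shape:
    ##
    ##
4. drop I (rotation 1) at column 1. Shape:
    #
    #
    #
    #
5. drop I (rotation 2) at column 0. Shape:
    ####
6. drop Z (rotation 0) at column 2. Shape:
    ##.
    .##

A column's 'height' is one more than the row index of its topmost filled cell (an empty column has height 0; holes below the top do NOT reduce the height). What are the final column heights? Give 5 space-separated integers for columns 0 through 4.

Answer: 10 10 12 12 11

Derivation:
Drop 1: Z rot3 at col 1 lands with bottom-row=0; cleared 0 line(s) (total 0); column heights now [0 2 3 0 0], max=3
Drop 2: L rot1 at col 0 lands with bottom-row=2; cleared 0 line(s) (total 0); column heights now [5 3 3 0 0], max=5
Drop 3: O rot1 at col 1 lands with bottom-row=3; cleared 0 line(s) (total 0); column heights now [5 5 5 0 0], max=5
Drop 4: I rot1 at col 1 lands with bottom-row=5; cleared 0 line(s) (total 0); column heights now [5 9 5 0 0], max=9
Drop 5: I rot2 at col 0 lands with bottom-row=9; cleared 0 line(s) (total 0); column heights now [10 10 10 10 0], max=10
Drop 6: Z rot0 at col 2 lands with bottom-row=10; cleared 0 line(s) (total 0); column heights now [10 10 12 12 11], max=12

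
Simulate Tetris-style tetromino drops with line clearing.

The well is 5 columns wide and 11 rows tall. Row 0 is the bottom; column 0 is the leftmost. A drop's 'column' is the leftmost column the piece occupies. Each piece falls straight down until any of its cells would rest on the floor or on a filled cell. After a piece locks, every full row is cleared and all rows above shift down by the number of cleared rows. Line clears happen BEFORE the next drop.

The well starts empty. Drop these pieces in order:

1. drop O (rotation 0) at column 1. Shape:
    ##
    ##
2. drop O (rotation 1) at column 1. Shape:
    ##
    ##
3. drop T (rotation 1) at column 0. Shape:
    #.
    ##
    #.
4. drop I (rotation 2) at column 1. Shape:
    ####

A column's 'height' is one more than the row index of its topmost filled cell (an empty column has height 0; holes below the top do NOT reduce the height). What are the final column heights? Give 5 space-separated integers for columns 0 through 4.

Drop 1: O rot0 at col 1 lands with bottom-row=0; cleared 0 line(s) (total 0); column heights now [0 2 2 0 0], max=2
Drop 2: O rot1 at col 1 lands with bottom-row=2; cleared 0 line(s) (total 0); column heights now [0 4 4 0 0], max=4
Drop 3: T rot1 at col 0 lands with bottom-row=3; cleared 0 line(s) (total 0); column heights now [6 5 4 0 0], max=6
Drop 4: I rot2 at col 1 lands with bottom-row=5; cleared 1 line(s) (total 1); column heights now [5 5 4 0 0], max=5

Answer: 5 5 4 0 0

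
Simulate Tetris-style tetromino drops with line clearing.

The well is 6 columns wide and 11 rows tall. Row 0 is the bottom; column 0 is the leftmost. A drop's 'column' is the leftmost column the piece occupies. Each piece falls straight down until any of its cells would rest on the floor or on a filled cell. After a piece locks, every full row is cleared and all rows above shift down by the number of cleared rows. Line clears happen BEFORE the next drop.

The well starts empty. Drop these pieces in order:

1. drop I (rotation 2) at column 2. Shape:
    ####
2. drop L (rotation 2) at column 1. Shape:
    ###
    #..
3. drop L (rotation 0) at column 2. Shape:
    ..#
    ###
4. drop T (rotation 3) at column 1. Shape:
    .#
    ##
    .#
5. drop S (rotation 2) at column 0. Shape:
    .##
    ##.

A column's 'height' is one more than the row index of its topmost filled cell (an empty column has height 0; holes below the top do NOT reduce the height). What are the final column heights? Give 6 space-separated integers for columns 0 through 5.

Answer: 6 7 7 3 4 1

Derivation:
Drop 1: I rot2 at col 2 lands with bottom-row=0; cleared 0 line(s) (total 0); column heights now [0 0 1 1 1 1], max=1
Drop 2: L rot2 at col 1 lands with bottom-row=0; cleared 0 line(s) (total 0); column heights now [0 2 2 2 1 1], max=2
Drop 3: L rot0 at col 2 lands with bottom-row=2; cleared 0 line(s) (total 0); column heights now [0 2 3 3 4 1], max=4
Drop 4: T rot3 at col 1 lands with bottom-row=3; cleared 0 line(s) (total 0); column heights now [0 5 6 3 4 1], max=6
Drop 5: S rot2 at col 0 lands with bottom-row=5; cleared 0 line(s) (total 0); column heights now [6 7 7 3 4 1], max=7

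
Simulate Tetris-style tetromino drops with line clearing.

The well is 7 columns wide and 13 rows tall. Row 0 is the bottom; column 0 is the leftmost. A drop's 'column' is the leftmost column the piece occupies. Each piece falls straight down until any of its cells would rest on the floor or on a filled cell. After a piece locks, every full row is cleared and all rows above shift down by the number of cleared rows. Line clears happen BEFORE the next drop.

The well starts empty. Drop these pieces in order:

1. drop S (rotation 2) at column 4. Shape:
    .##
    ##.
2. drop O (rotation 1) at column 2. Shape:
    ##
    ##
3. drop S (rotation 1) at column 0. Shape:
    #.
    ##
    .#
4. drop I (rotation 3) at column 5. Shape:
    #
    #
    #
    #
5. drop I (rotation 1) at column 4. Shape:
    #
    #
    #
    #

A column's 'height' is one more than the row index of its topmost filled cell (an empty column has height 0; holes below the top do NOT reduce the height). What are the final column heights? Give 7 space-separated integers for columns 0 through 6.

Drop 1: S rot2 at col 4 lands with bottom-row=0; cleared 0 line(s) (total 0); column heights now [0 0 0 0 1 2 2], max=2
Drop 2: O rot1 at col 2 lands with bottom-row=0; cleared 0 line(s) (total 0); column heights now [0 0 2 2 1 2 2], max=2
Drop 3: S rot1 at col 0 lands with bottom-row=0; cleared 0 line(s) (total 0); column heights now [3 2 2 2 1 2 2], max=3
Drop 4: I rot3 at col 5 lands with bottom-row=2; cleared 0 line(s) (total 0); column heights now [3 2 2 2 1 6 2], max=6
Drop 5: I rot1 at col 4 lands with bottom-row=1; cleared 1 line(s) (total 1); column heights now [2 1 1 1 4 5 0], max=5

Answer: 2 1 1 1 4 5 0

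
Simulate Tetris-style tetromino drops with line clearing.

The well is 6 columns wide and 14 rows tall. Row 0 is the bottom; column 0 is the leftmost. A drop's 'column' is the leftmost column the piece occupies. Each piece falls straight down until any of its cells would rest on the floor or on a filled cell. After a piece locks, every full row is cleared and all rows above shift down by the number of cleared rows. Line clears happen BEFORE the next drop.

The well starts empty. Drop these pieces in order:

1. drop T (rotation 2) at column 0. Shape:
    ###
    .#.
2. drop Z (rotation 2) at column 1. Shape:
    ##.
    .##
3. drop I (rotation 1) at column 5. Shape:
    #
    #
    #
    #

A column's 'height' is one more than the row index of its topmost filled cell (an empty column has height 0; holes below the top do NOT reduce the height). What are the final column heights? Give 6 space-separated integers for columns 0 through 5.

Drop 1: T rot2 at col 0 lands with bottom-row=0; cleared 0 line(s) (total 0); column heights now [2 2 2 0 0 0], max=2
Drop 2: Z rot2 at col 1 lands with bottom-row=2; cleared 0 line(s) (total 0); column heights now [2 4 4 3 0 0], max=4
Drop 3: I rot1 at col 5 lands with bottom-row=0; cleared 0 line(s) (total 0); column heights now [2 4 4 3 0 4], max=4

Answer: 2 4 4 3 0 4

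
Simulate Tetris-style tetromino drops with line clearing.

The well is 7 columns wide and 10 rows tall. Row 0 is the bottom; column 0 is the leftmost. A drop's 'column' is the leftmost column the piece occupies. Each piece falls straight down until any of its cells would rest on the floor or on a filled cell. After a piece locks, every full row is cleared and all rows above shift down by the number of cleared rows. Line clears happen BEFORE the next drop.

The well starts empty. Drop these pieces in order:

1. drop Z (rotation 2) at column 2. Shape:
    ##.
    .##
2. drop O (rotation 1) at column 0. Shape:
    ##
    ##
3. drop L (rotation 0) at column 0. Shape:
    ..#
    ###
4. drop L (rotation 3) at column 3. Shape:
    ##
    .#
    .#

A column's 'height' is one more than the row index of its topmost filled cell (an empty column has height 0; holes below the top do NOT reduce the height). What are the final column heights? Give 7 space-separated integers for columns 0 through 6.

Drop 1: Z rot2 at col 2 lands with bottom-row=0; cleared 0 line(s) (total 0); column heights now [0 0 2 2 1 0 0], max=2
Drop 2: O rot1 at col 0 lands with bottom-row=0; cleared 0 line(s) (total 0); column heights now [2 2 2 2 1 0 0], max=2
Drop 3: L rot0 at col 0 lands with bottom-row=2; cleared 0 line(s) (total 0); column heights now [3 3 4 2 1 0 0], max=4
Drop 4: L rot3 at col 3 lands with bottom-row=1; cleared 0 line(s) (total 0); column heights now [3 3 4 4 4 0 0], max=4

Answer: 3 3 4 4 4 0 0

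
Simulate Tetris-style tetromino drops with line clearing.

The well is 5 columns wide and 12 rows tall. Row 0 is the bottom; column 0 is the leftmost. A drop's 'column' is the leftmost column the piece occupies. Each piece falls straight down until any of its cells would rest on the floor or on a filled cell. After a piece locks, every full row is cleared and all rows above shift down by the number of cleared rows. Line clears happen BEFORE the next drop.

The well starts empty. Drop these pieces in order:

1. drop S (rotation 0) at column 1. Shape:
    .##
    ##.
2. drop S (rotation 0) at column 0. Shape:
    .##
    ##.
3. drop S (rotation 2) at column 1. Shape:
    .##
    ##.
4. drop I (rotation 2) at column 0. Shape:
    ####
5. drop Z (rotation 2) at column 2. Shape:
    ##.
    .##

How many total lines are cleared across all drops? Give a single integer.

Answer: 0

Derivation:
Drop 1: S rot0 at col 1 lands with bottom-row=0; cleared 0 line(s) (total 0); column heights now [0 1 2 2 0], max=2
Drop 2: S rot0 at col 0 lands with bottom-row=1; cleared 0 line(s) (total 0); column heights now [2 3 3 2 0], max=3
Drop 3: S rot2 at col 1 lands with bottom-row=3; cleared 0 line(s) (total 0); column heights now [2 4 5 5 0], max=5
Drop 4: I rot2 at col 0 lands with bottom-row=5; cleared 0 line(s) (total 0); column heights now [6 6 6 6 0], max=6
Drop 5: Z rot2 at col 2 lands with bottom-row=6; cleared 0 line(s) (total 0); column heights now [6 6 8 8 7], max=8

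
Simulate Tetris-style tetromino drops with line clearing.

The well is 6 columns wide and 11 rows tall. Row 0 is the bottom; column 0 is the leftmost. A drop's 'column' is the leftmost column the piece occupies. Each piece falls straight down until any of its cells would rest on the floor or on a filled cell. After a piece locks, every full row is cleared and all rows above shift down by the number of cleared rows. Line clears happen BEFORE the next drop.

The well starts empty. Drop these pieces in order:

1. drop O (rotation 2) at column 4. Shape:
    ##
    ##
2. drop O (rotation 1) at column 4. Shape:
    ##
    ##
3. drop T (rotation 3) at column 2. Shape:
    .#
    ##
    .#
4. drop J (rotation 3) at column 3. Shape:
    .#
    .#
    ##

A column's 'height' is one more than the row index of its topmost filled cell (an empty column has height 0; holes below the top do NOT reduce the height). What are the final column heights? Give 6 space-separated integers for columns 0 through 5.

Answer: 0 0 2 5 7 4

Derivation:
Drop 1: O rot2 at col 4 lands with bottom-row=0; cleared 0 line(s) (total 0); column heights now [0 0 0 0 2 2], max=2
Drop 2: O rot1 at col 4 lands with bottom-row=2; cleared 0 line(s) (total 0); column heights now [0 0 0 0 4 4], max=4
Drop 3: T rot3 at col 2 lands with bottom-row=0; cleared 0 line(s) (total 0); column heights now [0 0 2 3 4 4], max=4
Drop 4: J rot3 at col 3 lands with bottom-row=4; cleared 0 line(s) (total 0); column heights now [0 0 2 5 7 4], max=7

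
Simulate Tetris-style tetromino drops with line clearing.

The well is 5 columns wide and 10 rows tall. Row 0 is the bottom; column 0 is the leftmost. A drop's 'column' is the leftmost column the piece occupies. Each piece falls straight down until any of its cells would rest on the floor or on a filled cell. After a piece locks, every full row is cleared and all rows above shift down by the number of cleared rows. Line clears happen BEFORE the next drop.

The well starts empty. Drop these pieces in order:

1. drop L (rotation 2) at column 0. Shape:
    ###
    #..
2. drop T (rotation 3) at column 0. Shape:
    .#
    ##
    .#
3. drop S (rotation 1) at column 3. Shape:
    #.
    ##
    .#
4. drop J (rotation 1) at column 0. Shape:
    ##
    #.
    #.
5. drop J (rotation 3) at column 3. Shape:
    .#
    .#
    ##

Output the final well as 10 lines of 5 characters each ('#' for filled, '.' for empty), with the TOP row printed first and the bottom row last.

Drop 1: L rot2 at col 0 lands with bottom-row=0; cleared 0 line(s) (total 0); column heights now [2 2 2 0 0], max=2
Drop 2: T rot3 at col 0 lands with bottom-row=2; cleared 0 line(s) (total 0); column heights now [4 5 2 0 0], max=5
Drop 3: S rot1 at col 3 lands with bottom-row=0; cleared 1 line(s) (total 1); column heights now [3 4 0 2 1], max=4
Drop 4: J rot1 at col 0 lands with bottom-row=3; cleared 0 line(s) (total 1); column heights now [6 6 0 2 1], max=6
Drop 5: J rot3 at col 3 lands with bottom-row=2; cleared 0 line(s) (total 1); column heights now [6 6 0 3 5], max=6

Answer: .....
.....
.....
.....
##...
#...#
##..#
##.##
.#.#.
#...#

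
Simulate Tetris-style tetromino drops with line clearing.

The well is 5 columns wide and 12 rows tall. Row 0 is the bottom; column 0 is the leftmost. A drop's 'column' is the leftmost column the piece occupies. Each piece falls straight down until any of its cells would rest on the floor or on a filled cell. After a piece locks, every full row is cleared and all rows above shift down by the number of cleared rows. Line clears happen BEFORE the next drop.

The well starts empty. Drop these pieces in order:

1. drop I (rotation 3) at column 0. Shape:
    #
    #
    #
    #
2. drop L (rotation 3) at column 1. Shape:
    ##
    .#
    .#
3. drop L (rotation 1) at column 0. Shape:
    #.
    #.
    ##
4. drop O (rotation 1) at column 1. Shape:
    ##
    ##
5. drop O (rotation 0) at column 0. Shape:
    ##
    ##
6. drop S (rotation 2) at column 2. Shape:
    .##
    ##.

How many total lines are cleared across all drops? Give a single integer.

Drop 1: I rot3 at col 0 lands with bottom-row=0; cleared 0 line(s) (total 0); column heights now [4 0 0 0 0], max=4
Drop 2: L rot3 at col 1 lands with bottom-row=0; cleared 0 line(s) (total 0); column heights now [4 3 3 0 0], max=4
Drop 3: L rot1 at col 0 lands with bottom-row=4; cleared 0 line(s) (total 0); column heights now [7 5 3 0 0], max=7
Drop 4: O rot1 at col 1 lands with bottom-row=5; cleared 0 line(s) (total 0); column heights now [7 7 7 0 0], max=7
Drop 5: O rot0 at col 0 lands with bottom-row=7; cleared 0 line(s) (total 0); column heights now [9 9 7 0 0], max=9
Drop 6: S rot2 at col 2 lands with bottom-row=7; cleared 0 line(s) (total 0); column heights now [9 9 8 9 9], max=9

Answer: 0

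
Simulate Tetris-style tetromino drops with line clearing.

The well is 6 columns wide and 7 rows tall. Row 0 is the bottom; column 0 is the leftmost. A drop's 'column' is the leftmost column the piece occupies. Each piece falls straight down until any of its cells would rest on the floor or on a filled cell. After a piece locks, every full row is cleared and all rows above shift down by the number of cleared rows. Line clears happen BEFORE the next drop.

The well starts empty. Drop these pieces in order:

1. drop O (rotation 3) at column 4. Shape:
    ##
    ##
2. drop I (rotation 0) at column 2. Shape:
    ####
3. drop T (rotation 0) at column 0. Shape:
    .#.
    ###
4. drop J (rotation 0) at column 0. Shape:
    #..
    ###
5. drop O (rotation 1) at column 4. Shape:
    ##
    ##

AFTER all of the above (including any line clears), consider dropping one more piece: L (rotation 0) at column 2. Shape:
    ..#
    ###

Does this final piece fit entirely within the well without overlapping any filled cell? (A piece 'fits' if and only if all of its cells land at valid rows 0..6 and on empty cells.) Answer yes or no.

Drop 1: O rot3 at col 4 lands with bottom-row=0; cleared 0 line(s) (total 0); column heights now [0 0 0 0 2 2], max=2
Drop 2: I rot0 at col 2 lands with bottom-row=2; cleared 0 line(s) (total 0); column heights now [0 0 3 3 3 3], max=3
Drop 3: T rot0 at col 0 lands with bottom-row=3; cleared 0 line(s) (total 0); column heights now [4 5 4 3 3 3], max=5
Drop 4: J rot0 at col 0 lands with bottom-row=5; cleared 0 line(s) (total 0); column heights now [7 6 6 3 3 3], max=7
Drop 5: O rot1 at col 4 lands with bottom-row=3; cleared 0 line(s) (total 0); column heights now [7 6 6 3 5 5], max=7
Test piece L rot0 at col 2 (width 3): heights before test = [7 6 6 3 5 5]; fits = False

Answer: no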